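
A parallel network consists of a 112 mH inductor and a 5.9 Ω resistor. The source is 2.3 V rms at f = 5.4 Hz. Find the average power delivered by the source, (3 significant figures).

ω = 2πf = 33.93 rad/s
X_L = ωL = 3.80 Ω
Parallel: admittances add. Y = 1/R + 1/(jωL)
Y = (0.169 − j0.263) S
|Y| = 0.313 S → |Z| = 1/|Y| = 3.19 Ω, ∠Z = −∠Y = 57.2°
I = V/|Z| = 720 mA
P = VI cos φ = 2.3 × 0.720 × cos(57.2°) = 897 mW

897 mW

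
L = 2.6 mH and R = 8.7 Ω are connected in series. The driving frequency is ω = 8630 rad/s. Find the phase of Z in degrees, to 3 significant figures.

68.8°

X_L = ωL = 22.4 Ω
Z = 8.70 + j22.4 Ω
|Z| = √(8.70² + 22.4²) = 24.1 Ω
∠Z = arctan(22.4/8.70) = 68.8°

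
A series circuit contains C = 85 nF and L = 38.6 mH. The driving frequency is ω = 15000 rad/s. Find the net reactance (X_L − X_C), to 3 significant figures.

-205 Ω

X_L = ωL = 579 Ω
X_C = 1/(ωC) = 784 Ω
X = 579 − 784 = -205 Ω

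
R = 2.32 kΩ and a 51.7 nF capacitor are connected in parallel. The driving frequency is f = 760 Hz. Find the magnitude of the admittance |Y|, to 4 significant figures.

496.7 μS

ω = 2πf = 4775 rad/s
X_C = 1/(ωC) = 4051 Ω
Parallel: admittances add. Y = 1/R + jωC
Y = (0.0004310 + j0.0002469) S
|Y| = 0.0004967 S → |Z| = 1/|Y| = 2013 Ω, ∠Z = −∠Y = -29.80°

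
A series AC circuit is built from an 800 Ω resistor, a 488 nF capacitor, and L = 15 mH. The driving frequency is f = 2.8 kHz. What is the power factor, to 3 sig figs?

0.983

ω = 2πf = 17590 rad/s
X_L = ωL = 264 Ω
X_C = 1/(ωC) = 116 Ω
Net reactance X = X_L − X_C = 147 Ω
Z = 800 + j147 Ω
|Z| = √(800² + 147²) = 813 Ω
∠Z = arctan(147/800) = 10.4°
cos φ = cos(10.4°) = 0.983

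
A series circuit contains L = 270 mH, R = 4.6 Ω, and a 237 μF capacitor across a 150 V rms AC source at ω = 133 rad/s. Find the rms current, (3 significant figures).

24.1 A

X_L = ωL = 35.9 Ω
X_C = 1/(ωC) = 31.7 Ω
Net reactance X = X_L − X_C = 4.19 Ω
Z = 4.60 + j4.19 Ω
|Z| = √(4.60² + 4.19²) = 6.22 Ω
I = V/|Z| = 150/6.22 = 24.1 A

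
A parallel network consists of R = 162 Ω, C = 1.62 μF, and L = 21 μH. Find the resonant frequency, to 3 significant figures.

ω₀ = 1/√(LC) = 1/√(2.1e-05 × 1.62e-06) = 171400 rad/s
f₀ = ω₀/(2π) = 27.3 kHz

27.3 kHz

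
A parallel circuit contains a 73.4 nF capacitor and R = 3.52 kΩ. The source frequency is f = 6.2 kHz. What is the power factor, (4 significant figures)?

0.09887

ω = 2πf = 38960 rad/s
X_C = 1/(ωC) = 349.7 Ω
Parallel: admittances add. Y = 1/R + jωC
Y = (0.0002841 + j0.002859) S
|Y| = 0.002873 S → |Z| = 1/|Y| = 348.0 Ω, ∠Z = −∠Y = -84.33°
cos φ = cos(-84.33°) = 0.09887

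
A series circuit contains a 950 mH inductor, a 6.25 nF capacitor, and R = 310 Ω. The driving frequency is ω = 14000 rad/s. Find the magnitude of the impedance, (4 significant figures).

1897 Ω

X_L = ωL = 13300 Ω
X_C = 1/(ωC) = 11430 Ω
Net reactance X = X_L − X_C = 1871 Ω
Z = 310.0 + j1871 Ω
|Z| = √(310.0² + 1871²) = 1897 Ω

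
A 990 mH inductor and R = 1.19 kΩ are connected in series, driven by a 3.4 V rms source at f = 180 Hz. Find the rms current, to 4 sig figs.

ω = 2πf = 1131 rad/s
X_L = ωL = 1120 Ω
Z = 1190 + j1120 Ω
|Z| = √(1190² + 1120²) = 1634 Ω
I = V/|Z| = 3.4/1634 = 2.081 mA

2.081 mA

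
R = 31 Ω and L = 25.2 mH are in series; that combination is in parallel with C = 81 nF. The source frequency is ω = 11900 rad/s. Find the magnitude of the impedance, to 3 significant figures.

X_L = ωL = 300 Ω
X_C = 1/(ωC) = 1040 Ω
Branch 1 (R+jX_L): Z₁ = 31.0 + j300 Ω, |Z₁| = 301 Ω
Branch 2 (−jX_C): Z₂ = −j1040 Ω
Parallel: Z = Z₁Z₂/(Z₁+Z₂), |Z| = 424 Ω, ∠Z = 81.7°

424 Ω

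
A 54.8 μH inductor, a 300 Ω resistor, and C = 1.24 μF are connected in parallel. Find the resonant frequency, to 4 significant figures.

19.31 kHz

ω₀ = 1/√(LC) = 1/√(5.48e-05 × 1.24e-06) = 121300 rad/s
f₀ = ω₀/(2π) = 19.31 kHz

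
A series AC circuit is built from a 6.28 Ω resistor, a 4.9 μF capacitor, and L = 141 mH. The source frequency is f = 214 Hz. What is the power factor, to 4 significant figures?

ω = 2πf = 1345 rad/s
X_L = ωL = 189.6 Ω
X_C = 1/(ωC) = 151.8 Ω
Net reactance X = X_L − X_C = 37.81 Ω
Z = 6.280 + j37.81 Ω
|Z| = √(6.280² + 37.81²) = 38.33 Ω
∠Z = arctan(37.81/6.280) = 80.57°
cos φ = cos(80.57°) = 0.1638

0.1638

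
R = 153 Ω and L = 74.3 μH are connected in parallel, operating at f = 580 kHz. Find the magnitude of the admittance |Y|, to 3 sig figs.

7.51 mS

ω = 2πf = 3.644e+06 rad/s
X_L = ωL = 271 Ω
Parallel: admittances add. Y = 1/R + 1/(jωL)
Y = (0.00654 − j0.00369) S
|Y| = 0.00751 S → |Z| = 1/|Y| = 133 Ω, ∠Z = −∠Y = 29.5°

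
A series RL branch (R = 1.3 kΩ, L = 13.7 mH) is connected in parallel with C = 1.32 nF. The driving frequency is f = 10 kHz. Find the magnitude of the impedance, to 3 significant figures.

ω = 2πf = 62830 rad/s
X_L = ωL = 861 Ω
X_C = 1/(ωC) = 12100 Ω
Branch 1 (R+jX_L): Z₁ = 1300 + j861 Ω, |Z₁| = 1560 Ω
Branch 2 (−jX_C): Z₂ = −j12100 Ω
Parallel: Z = Z₁Z₂/(Z₁+Z₂), |Z| = 1670 Ω, ∠Z = 26.9°

1670 Ω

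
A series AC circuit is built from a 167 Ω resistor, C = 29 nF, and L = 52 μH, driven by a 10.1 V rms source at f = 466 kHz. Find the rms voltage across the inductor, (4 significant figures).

7.047 V

ω = 2πf = 2.928e+06 rad/s
X_L = ωL = 152.3 Ω
X_C = 1/(ωC) = 11.78 Ω
Net reactance X = X_L − X_C = 140.5 Ω
Z = 167.0 + j140.5 Ω
|Z| = √(167.0² + 140.5²) = 218.2 Ω
I = V/|Z| = 46.28 mA
V_L = I·|Z_L| = 0.04628 × 152.3 = 7.047 V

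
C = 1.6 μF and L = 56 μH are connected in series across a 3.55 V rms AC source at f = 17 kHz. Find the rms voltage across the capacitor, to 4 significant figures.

159.4 V

ω = 2πf = 106800 rad/s
X_L = ωL = 5.982 Ω
X_C = 1/(ωC) = 5.851 Ω
Net reactance X = X_L − X_C = 0.1303 Ω
Z = j0.1303 Ω
|Z| = √(0² + 0.1303²) = 0.1303 Ω
I = V/|Z| = 27.24 A
V_C = I·|Z_C| = 27.24 × 5.851 = 159.4 V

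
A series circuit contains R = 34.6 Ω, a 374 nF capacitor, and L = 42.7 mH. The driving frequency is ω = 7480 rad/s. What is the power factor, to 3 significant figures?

X_L = ωL = 319 Ω
X_C = 1/(ωC) = 357 Ω
Net reactance X = X_L − X_C = -38.1 Ω
Z = 34.6 − j38.1 Ω
|Z| = √(34.6² + 38.1²) = 51.4 Ω
∠Z = arctan(-38.1/34.6) = -47.7°
cos φ = cos(-47.7°) = 0.673

0.673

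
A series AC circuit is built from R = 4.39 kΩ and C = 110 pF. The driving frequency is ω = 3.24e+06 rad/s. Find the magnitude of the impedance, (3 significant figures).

5210 Ω

X_C = 1/(ωC) = 2810 Ω
Z = 4390 − j2810 Ω
|Z| = √(4390² + 2810²) = 5210 Ω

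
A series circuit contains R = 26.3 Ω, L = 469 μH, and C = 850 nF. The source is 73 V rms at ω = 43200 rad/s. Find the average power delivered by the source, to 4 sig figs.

189.3 W

X_L = ωL = 20.26 Ω
X_C = 1/(ωC) = 27.23 Ω
Net reactance X = X_L − X_C = -6.972 Ω
Z = 26.30 − j6.972 Ω
|Z| = √(26.30² + 6.972²) = 27.21 Ω
∠Z = arctan(-6.972/26.30) = -14.85°
I = V/|Z| = 2.683 A
P = VI cos φ = 73 × 2.683 × cos(-14.85°) = 189.3 W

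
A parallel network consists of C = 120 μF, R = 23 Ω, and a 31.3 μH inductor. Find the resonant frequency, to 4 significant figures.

2.597 kHz

ω₀ = 1/√(LC) = 1/√(3.13e-05 × 0.00012) = 16320 rad/s
f₀ = ω₀/(2π) = 2.597 kHz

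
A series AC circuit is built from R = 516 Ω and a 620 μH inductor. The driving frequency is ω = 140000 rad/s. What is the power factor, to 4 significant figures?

X_L = ωL = 86.80 Ω
Z = 516.0 + j86.80 Ω
|Z| = √(516.0² + 86.80²) = 523.2 Ω
∠Z = arctan(86.80/516.0) = 9.549°
cos φ = cos(9.549°) = 0.9861

0.9861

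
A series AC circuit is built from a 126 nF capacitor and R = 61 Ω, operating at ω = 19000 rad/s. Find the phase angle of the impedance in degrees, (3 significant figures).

-81.7°

X_C = 1/(ωC) = 418 Ω
Z = 61.0 − j418 Ω
|Z| = √(61.0² + 418²) = 422 Ω
∠Z = arctan(-418/61.0) = -81.7°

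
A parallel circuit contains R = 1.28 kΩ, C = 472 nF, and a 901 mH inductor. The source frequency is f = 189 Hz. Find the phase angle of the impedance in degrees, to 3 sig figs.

ω = 2πf = 1188 rad/s
X_L = ωL = 1070 Ω
X_C = 1/(ωC) = 1780 Ω
Parallel: admittances add. Y = 1/R + 1/(jωL) + jωC
Y = (0.000781 − j0.000374) S
|Y| = 0.000866 S → |Z| = 1/|Y| = 1150 Ω, ∠Z = −∠Y = 25.6°

25.6°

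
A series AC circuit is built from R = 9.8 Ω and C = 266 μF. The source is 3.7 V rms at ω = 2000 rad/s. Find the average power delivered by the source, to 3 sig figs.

1.35 W

X_C = 1/(ωC) = 1.88 Ω
Z = 9.80 − j1.88 Ω
|Z| = √(9.80² + 1.88²) = 9.98 Ω
∠Z = arctan(-1.88/9.80) = -10.9°
I = V/|Z| = 371 mA
P = VI cos φ = 3.7 × 0.371 × cos(-10.9°) = 1.35 W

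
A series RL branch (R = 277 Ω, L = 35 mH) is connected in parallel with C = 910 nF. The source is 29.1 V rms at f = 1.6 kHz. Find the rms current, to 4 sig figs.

ω = 2πf = 10050 rad/s
X_L = ωL = 351.9 Ω
X_C = 1/(ωC) = 109.3 Ω
Branch 1 (R+jX_L): Z₁ = 277.0 + j351.9 Ω, |Z₁| = 447.8 Ω
Branch 2 (−jX_C): Z₂ = −j109.3 Ω
Parallel: Z = Z₁Z₂/(Z₁+Z₂), |Z| = 132.9 Ω, ∠Z = -79.42°
I = V/|Z| = 29.1/132.9 = 218.9 mA

218.9 mA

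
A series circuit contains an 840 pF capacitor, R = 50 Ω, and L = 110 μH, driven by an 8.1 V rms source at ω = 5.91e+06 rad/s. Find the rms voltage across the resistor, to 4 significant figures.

0.8971 V

X_L = ωL = 650.1 Ω
X_C = 1/(ωC) = 201.4 Ω
Net reactance X = X_L − X_C = 448.7 Ω
Z = 50.00 + j448.7 Ω
|Z| = √(50.00² + 448.7²) = 451.4 Ω
I = V/|Z| = 17.94 mA
V_R = I·|Z_R| = 0.01794 × 50.00 = 0.8971 V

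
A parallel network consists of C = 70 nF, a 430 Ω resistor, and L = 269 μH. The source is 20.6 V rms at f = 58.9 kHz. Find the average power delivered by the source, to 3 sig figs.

ω = 2πf = 370100 rad/s
X_L = ωL = 99.6 Ω
X_C = 1/(ωC) = 38.6 Ω
Parallel: admittances add. Y = 1/R + 1/(jωL) + jωC
Y = (0.00233 + j0.0159) S
|Y| = 0.0160 S → |Z| = 1/|Y| = 62.4 Ω, ∠Z = −∠Y = -81.7°
I = V/|Z| = 330 mA
P = VI cos φ = 20.6 × 0.330 × cos(-81.7°) = 987 mW

987 mW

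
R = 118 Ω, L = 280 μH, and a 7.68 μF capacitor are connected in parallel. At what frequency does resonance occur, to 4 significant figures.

3.432 kHz

ω₀ = 1/√(LC) = 1/√(0.00028 × 7.68e-06) = 21560 rad/s
f₀ = ω₀/(2π) = 3.432 kHz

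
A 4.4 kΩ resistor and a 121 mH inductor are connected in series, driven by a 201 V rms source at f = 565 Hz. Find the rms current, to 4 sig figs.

45.47 mA

ω = 2πf = 3550 rad/s
X_L = ωL = 429.5 Ω
Z = 4400 + j429.5 Ω
|Z| = √(4400² + 429.5²) = 4421 Ω
I = V/|Z| = 201/4421 = 45.47 mA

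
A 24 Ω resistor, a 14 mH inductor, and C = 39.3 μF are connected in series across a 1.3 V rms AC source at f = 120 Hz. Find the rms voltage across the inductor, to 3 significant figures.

0.411 V

ω = 2πf = 754.0 rad/s
X_L = ωL = 10.6 Ω
X_C = 1/(ωC) = 33.7 Ω
Net reactance X = X_L − X_C = -23.2 Ω
Z = 24.0 − j23.2 Ω
|Z| = √(24.0² + 23.2²) = 33.4 Ω
I = V/|Z| = 39.0 mA
V_L = I·|Z_L| = 0.0390 × 10.6 = 0.411 V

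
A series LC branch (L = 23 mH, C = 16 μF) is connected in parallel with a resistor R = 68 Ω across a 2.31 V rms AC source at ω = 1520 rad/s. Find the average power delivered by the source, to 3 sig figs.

78.5 mW

X_L = ωL = 35.0 Ω
X_C = 1/(ωC) = 41.1 Ω
Branch 1: Z₁ = R = 68.0 Ω
Branch 2 (series LC): Z₂ = j(X_L − X_C) = −j6.16 Ω
Parallel: Z = Z₁Z₂/(Z₁+Z₂), |Z| = 6.13 Ω, ∠Z = -84.8°
I = V/|Z| = 377 mA
P = VI cos φ = 2.31 × 0.377 × cos(-84.8°) = 78.5 mW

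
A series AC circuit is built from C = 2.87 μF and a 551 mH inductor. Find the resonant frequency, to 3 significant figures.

127 Hz

ω₀ = 1/√(LC) = 1/√(0.551 × 2.87e-06) = 795.2 rad/s
f₀ = ω₀/(2π) = 127 Hz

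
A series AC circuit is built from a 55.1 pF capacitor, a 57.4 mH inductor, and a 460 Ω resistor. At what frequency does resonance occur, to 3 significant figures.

ω₀ = 1/√(LC) = 1/√(0.0574 × 5.51e-11) = 562300 rad/s
f₀ = ω₀/(2π) = 89.5 kHz

89.5 kHz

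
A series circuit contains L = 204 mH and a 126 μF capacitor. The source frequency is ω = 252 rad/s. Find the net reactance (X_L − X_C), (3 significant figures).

X_L = ωL = 51.4 Ω
X_C = 1/(ωC) = 31.5 Ω
X = 51.4 − 31.5 = 19.9 Ω

19.9 Ω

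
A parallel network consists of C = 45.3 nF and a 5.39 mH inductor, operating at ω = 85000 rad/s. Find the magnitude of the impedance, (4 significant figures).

599.6 Ω

X_L = ωL = 458.1 Ω
X_C = 1/(ωC) = 259.7 Ω
Parallel: admittances add. Y = 1/(jωL) + jωC
Y = (0 + j0.001668) S
|Y| = 0.001668 S → |Z| = 1/|Y| = 599.6 Ω, ∠Z = −∠Y = -90.00°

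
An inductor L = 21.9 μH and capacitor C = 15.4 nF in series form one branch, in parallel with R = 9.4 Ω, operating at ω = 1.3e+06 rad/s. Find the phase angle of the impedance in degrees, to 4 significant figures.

X_L = ωL = 28.47 Ω
X_C = 1/(ωC) = 49.95 Ω
Branch 1: Z₁ = R = 9.400 Ω
Branch 2 (series LC): Z₂ = j(X_L − X_C) = −j21.48 Ω
Parallel: Z = Z₁Z₂/(Z₁+Z₂), |Z| = 8.612 Ω, ∠Z = -23.63°

-23.63°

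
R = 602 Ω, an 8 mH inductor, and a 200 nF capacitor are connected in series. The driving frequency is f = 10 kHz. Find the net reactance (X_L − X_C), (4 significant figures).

ω = 2πf = 62830 rad/s
X_L = ωL = 502.7 Ω
X_C = 1/(ωC) = 79.58 Ω
X = 502.7 − 79.58 = 423.1 Ω

423.1 Ω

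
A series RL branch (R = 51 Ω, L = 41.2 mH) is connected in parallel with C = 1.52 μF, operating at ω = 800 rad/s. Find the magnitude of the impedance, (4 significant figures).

X_L = ωL = 32.96 Ω
X_C = 1/(ωC) = 822.4 Ω
Branch 1 (R+jX_L): Z₁ = 51.00 + j32.96 Ω, |Z₁| = 60.72 Ω
Branch 2 (−jX_C): Z₂ = −j822.4 Ω
Parallel: Z = Z₁Z₂/(Z₁+Z₂), |Z| = 63.13 Ω, ∠Z = 29.18°

63.13 Ω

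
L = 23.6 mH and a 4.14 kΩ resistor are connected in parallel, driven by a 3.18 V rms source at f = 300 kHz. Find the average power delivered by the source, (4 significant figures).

2.443 mW

ω = 2πf = 1.885e+06 rad/s
X_L = ωL = 44480 Ω
Parallel: admittances add. Y = 1/R + 1/(jωL)
Y = (0.0002415 − j2.248e-05) S
|Y| = 0.0002426 S → |Z| = 1/|Y| = 4122 Ω, ∠Z = −∠Y = 5.317°
I = V/|Z| = 771.4 μA
P = VI cos φ = 3.18 × 0.0007714 × cos(5.317°) = 2.443 mW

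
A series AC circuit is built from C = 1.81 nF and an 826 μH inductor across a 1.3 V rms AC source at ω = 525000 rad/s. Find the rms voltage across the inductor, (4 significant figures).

0.9112 V

X_L = ωL = 433.7 Ω
X_C = 1/(ωC) = 1052 Ω
Net reactance X = X_L − X_C = -618.7 Ω
Z = − j618.7 Ω
|Z| = √(0² + 618.7²) = 618.7 Ω
I = V/|Z| = 2.101 mA
V_L = I·|Z_L| = 0.002101 × 433.7 = 0.9112 V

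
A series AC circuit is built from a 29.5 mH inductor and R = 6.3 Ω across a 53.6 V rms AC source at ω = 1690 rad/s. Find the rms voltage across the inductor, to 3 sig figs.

X_L = ωL = 49.9 Ω
Z = 6.30 + j49.9 Ω
|Z| = √(6.30² + 49.9²) = 50.3 Ω
I = V/|Z| = 1.07 A
V_L = I·|Z_L| = 1.07 × 49.9 = 53.2 V

53.2 V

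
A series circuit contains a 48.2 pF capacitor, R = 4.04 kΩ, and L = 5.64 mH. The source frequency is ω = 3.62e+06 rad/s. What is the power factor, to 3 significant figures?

0.265

X_L = ωL = 20400 Ω
X_C = 1/(ωC) = 5730 Ω
Net reactance X = X_L − X_C = 14700 Ω
Z = 4040 + j14700 Ω
|Z| = √(4040² + 14700²) = 15200 Ω
∠Z = arctan(14700/4040) = 74.6°
cos φ = cos(74.6°) = 0.265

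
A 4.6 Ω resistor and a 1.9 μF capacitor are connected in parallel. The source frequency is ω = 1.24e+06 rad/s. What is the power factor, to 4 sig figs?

0.09188

X_C = 1/(ωC) = 0.4244 Ω
Parallel: admittances add. Y = 1/R + jωC
Y = (0.2174 + j2.356) S
|Y| = 2.366 S → |Z| = 1/|Y| = 0.4227 Ω, ∠Z = −∠Y = -84.73°
cos φ = cos(-84.73°) = 0.09188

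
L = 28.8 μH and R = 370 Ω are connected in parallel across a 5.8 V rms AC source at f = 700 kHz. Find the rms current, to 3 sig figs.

48.4 mA

ω = 2πf = 4.398e+06 rad/s
X_L = ωL = 127 Ω
Parallel: admittances add. Y = 1/R + 1/(jωL)
Y = (0.00270 − j0.00789) S
|Y| = 0.00834 S → |Z| = 1/|Y| = 120 Ω, ∠Z = −∠Y = 71.1°
I = V/|Z| = 5.8/120 = 48.4 mA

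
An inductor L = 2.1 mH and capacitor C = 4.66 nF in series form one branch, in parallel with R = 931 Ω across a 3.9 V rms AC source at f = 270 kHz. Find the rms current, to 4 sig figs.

ω = 2πf = 1.696e+06 rad/s
X_L = ωL = 3563 Ω
X_C = 1/(ωC) = 126.5 Ω
Branch 1: Z₁ = R = 931.0 Ω
Branch 2 (series LC): Z₂ = j(X_L − X_C) = j3436 Ω
Parallel: Z = Z₁Z₂/(Z₁+Z₂), |Z| = 898.6 Ω, ∠Z = 15.16°
I = V/|Z| = 3.9/898.6 = 4.340 mA

4.340 mA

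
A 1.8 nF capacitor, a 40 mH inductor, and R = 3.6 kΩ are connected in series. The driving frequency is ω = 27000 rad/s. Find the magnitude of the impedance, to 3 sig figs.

X_L = ωL = 1080 Ω
X_C = 1/(ωC) = 20600 Ω
Net reactance X = X_L − X_C = -19500 Ω
Z = 3600 − j19500 Ω
|Z| = √(3600² + 19500²) = 19800 Ω

19800 Ω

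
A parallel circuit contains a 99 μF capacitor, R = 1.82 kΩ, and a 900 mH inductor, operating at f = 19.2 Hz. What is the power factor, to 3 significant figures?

0.197

ω = 2πf = 120.6 rad/s
X_L = ωL = 109 Ω
X_C = 1/(ωC) = 83.7 Ω
Parallel: admittances add. Y = 1/R + 1/(jωL) + jωC
Y = (0.000549 + j0.00273) S
|Y| = 0.00279 S → |Z| = 1/|Y| = 359 Ω, ∠Z = −∠Y = -78.6°
cos φ = cos(-78.6°) = 0.197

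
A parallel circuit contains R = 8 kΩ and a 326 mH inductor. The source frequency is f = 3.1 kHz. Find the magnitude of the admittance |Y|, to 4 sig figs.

ω = 2πf = 19480 rad/s
X_L = ωL = 6350 Ω
Parallel: admittances add. Y = 1/R + 1/(jωL)
Y = (0.0001250 − j0.0001575) S
|Y| = 0.0002011 S → |Z| = 1/|Y| = 4974 Ω, ∠Z = −∠Y = 51.56°

201.1 μS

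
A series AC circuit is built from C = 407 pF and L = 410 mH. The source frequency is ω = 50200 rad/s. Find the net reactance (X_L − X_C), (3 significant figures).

X_L = ωL = 20600 Ω
X_C = 1/(ωC) = 48900 Ω
X = 20600 − 48900 = -28400 Ω

-28400 Ω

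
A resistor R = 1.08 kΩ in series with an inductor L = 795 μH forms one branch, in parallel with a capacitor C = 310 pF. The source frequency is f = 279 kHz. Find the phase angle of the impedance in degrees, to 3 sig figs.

ω = 2πf = 1.753e+06 rad/s
X_L = ωL = 1390 Ω
X_C = 1/(ωC) = 1840 Ω
Branch 1 (R+jX_L): Z₁ = 1080 + j1390 Ω, |Z₁| = 1760 Ω
Branch 2 (−jX_C): Z₂ = −j1840 Ω
Parallel: Z = Z₁Z₂/(Z₁+Z₂), |Z| = 2780 Ω, ∠Z = -15.3°

-15.3°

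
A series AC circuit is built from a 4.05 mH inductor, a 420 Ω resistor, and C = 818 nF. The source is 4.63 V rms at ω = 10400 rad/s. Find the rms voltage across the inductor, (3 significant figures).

X_L = ωL = 42.1 Ω
X_C = 1/(ωC) = 118 Ω
Net reactance X = X_L − X_C = -75.4 Ω
Z = 420 − j75.4 Ω
|Z| = √(420² + 75.4²) = 427 Ω
I = V/|Z| = 10.9 mA
V_L = I·|Z_L| = 0.0109 × 42.1 = 0.457 V

0.457 V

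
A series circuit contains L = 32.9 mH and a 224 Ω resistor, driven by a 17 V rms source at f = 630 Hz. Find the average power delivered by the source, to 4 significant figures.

964.2 mW

ω = 2πf = 3958 rad/s
X_L = ωL = 130.2 Ω
Z = 224.0 + j130.2 Ω
|Z| = √(224.0² + 130.2²) = 259.1 Ω
∠Z = arctan(130.2/224.0) = 30.17°
I = V/|Z| = 65.61 mA
P = VI cos φ = 17 × 0.06561 × cos(30.17°) = 964.2 mW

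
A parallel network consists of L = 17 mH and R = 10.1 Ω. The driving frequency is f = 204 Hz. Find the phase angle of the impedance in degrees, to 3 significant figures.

24.9°

ω = 2πf = 1282 rad/s
X_L = ωL = 21.8 Ω
Parallel: admittances add. Y = 1/R + 1/(jωL)
Y = (0.0990 − j0.0459) S
|Y| = 0.109 S → |Z| = 1/|Y| = 9.16 Ω, ∠Z = −∠Y = 24.9°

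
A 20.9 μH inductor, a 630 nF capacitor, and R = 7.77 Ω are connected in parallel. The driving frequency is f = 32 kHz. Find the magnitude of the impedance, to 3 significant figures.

ω = 2πf = 201100 rad/s
X_L = ωL = 4.20 Ω
X_C = 1/(ωC) = 7.89 Ω
Parallel: admittances add. Y = 1/R + 1/(jωL) + jωC
Y = (0.129 − j0.111) S
|Y| = 0.170 S → |Z| = 1/|Y| = 5.88 Ω, ∠Z = −∠Y = 40.9°

5.88 Ω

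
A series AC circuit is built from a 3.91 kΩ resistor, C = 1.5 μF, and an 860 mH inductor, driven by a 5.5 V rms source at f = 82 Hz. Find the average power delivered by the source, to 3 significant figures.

7.39 mW

ω = 2πf = 515.2 rad/s
X_L = ωL = 443 Ω
X_C = 1/(ωC) = 1290 Ω
Net reactance X = X_L − X_C = -851 Ω
Z = 3910 − j851 Ω
|Z| = √(3910² + 851²) = 4000 Ω
∠Z = arctan(-851/3910) = -12.3°
I = V/|Z| = 1.37 mA
P = VI cos φ = 5.5 × 0.00137 × cos(-12.3°) = 7.39 mW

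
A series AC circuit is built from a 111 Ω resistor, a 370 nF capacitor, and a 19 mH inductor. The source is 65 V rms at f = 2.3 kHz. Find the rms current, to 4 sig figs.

459.8 mA

ω = 2πf = 14450 rad/s
X_L = ωL = 274.6 Ω
X_C = 1/(ωC) = 187.0 Ω
Net reactance X = X_L − X_C = 87.55 Ω
Z = 111.0 + j87.55 Ω
|Z| = √(111.0² + 87.55²) = 141.4 Ω
I = V/|Z| = 65/141.4 = 459.8 mA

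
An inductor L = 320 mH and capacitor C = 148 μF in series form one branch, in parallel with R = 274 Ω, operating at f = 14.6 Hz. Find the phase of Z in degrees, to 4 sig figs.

ω = 2πf = 91.73 rad/s
X_L = ωL = 29.36 Ω
X_C = 1/(ωC) = 73.66 Ω
Branch 1: Z₁ = R = 274.0 Ω
Branch 2 (series LC): Z₂ = j(X_L − X_C) = −j44.30 Ω
Parallel: Z = Z₁Z₂/(Z₁+Z₂), |Z| = 43.73 Ω, ∠Z = -80.82°

-80.82°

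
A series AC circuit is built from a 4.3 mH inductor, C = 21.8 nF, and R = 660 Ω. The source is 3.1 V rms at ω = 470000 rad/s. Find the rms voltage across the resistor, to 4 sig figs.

X_L = ωL = 2021 Ω
X_C = 1/(ωC) = 97.60 Ω
Net reactance X = X_L − X_C = 1923 Ω
Z = 660.0 + j1923 Ω
|Z| = √(660.0² + 1923²) = 2033 Ω
I = V/|Z| = 1.524 mA
V_R = I·|Z_R| = 0.001524 × 660.0 = 1.006 V

1.006 V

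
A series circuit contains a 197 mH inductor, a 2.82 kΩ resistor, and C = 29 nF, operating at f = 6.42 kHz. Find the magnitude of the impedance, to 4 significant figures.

7632 Ω

ω = 2πf = 40340 rad/s
X_L = ωL = 7947 Ω
X_C = 1/(ωC) = 854.8 Ω
Net reactance X = X_L − X_C = 7092 Ω
Z = 2820 + j7092 Ω
|Z| = √(2820² + 7092²) = 7632 Ω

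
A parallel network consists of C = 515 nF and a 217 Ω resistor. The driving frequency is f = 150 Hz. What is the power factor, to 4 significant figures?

ω = 2πf = 942.5 rad/s
X_C = 1/(ωC) = 2060 Ω
Parallel: admittances add. Y = 1/R + jωC
Y = (0.004608 + j0.0004854) S
|Y| = 0.004634 S → |Z| = 1/|Y| = 215.8 Ω, ∠Z = −∠Y = -6.013°
cos φ = cos(-6.013°) = 0.9945

0.9945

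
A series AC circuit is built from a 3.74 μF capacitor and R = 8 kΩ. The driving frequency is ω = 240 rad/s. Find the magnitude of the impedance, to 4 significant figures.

X_C = 1/(ωC) = 1114 Ω
Z = 8000 − j1114 Ω
|Z| = √(8000² + 1114²) = 8077 Ω

8077 Ω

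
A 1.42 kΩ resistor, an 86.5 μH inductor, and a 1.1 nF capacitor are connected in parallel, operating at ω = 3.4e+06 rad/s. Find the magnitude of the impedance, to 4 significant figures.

X_L = ωL = 294.1 Ω
X_C = 1/(ωC) = 267.4 Ω
Parallel: admittances add. Y = 1/R + 1/(jωL) + jωC
Y = (0.0007042 + j0.0003398) S
|Y| = 0.0007819 S → |Z| = 1/|Y| = 1279 Ω, ∠Z = −∠Y = -25.76°

1279 Ω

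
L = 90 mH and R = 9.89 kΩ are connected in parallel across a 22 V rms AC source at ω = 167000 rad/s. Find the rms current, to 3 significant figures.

X_L = ωL = 15000 Ω
Parallel: admittances add. Y = 1/R + 1/(jωL)
Y = (0.000101 − j6.65e-05) S
|Y| = 0.000121 S → |Z| = 1/|Y| = 8260 Ω, ∠Z = −∠Y = 33.3°
I = V/|Z| = 22/8260 = 2.66 mA

2.66 mA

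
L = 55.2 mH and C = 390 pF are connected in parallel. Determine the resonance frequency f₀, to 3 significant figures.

34.3 kHz

ω₀ = 1/√(LC) = 1/√(0.0552 × 3.9e-10) = 215500 rad/s
f₀ = ω₀/(2π) = 34.3 kHz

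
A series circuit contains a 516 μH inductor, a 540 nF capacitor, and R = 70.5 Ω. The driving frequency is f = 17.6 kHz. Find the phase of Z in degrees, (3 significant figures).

ω = 2πf = 110600 rad/s
X_L = ωL = 57.1 Ω
X_C = 1/(ωC) = 16.7 Ω
Net reactance X = X_L − X_C = 40.3 Ω
Z = 70.5 + j40.3 Ω
|Z| = √(70.5² + 40.3²) = 81.2 Ω
∠Z = arctan(40.3/70.5) = 29.8°

29.8°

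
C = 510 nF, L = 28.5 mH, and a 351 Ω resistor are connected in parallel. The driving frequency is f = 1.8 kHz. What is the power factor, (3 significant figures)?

ω = 2πf = 11310 rad/s
X_L = ωL = 322 Ω
X_C = 1/(ωC) = 173 Ω
Parallel: admittances add. Y = 1/R + 1/(jωL) + jωC
Y = (0.00285 + j0.00267) S
|Y| = 0.00390 S → |Z| = 1/|Y| = 256 Ω, ∠Z = −∠Y = -43.1°
cos φ = cos(-43.1°) = 0.730

0.730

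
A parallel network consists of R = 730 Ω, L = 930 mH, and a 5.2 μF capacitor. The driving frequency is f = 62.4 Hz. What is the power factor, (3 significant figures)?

0.889

ω = 2πf = 392.1 rad/s
X_L = ωL = 365 Ω
X_C = 1/(ωC) = 490 Ω
Parallel: admittances add. Y = 1/R + 1/(jωL) + jωC
Y = (0.00137 − j0.000704) S
|Y| = 0.00154 S → |Z| = 1/|Y| = 649 Ω, ∠Z = −∠Y = 27.2°
cos φ = cos(27.2°) = 0.889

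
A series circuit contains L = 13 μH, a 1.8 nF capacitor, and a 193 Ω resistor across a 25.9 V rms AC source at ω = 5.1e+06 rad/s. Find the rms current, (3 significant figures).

X_L = ωL = 66.3 Ω
X_C = 1/(ωC) = 109 Ω
Net reactance X = X_L − X_C = -42.6 Ω
Z = 193 − j42.6 Ω
|Z| = √(193² + 42.6²) = 198 Ω
I = V/|Z| = 25.9/198 = 131 mA

131 mA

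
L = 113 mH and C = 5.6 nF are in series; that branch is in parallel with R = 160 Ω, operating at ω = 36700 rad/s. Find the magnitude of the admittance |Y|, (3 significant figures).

X_L = ωL = 4150 Ω
X_C = 1/(ωC) = 4870 Ω
Branch 1: Z₁ = R = 160 Ω
Branch 2 (series LC): Z₂ = j(X_L − X_C) = −j719 Ω
Parallel: Z = Z₁Z₂/(Z₁+Z₂), |Z| = 156 Ω, ∠Z = -12.6°
|Y| = 1/|Z| = 6.40 mS

6.40 mS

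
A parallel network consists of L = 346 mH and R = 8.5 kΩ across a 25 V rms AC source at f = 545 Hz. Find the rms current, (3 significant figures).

ω = 2πf = 3424 rad/s
X_L = ωL = 1180 Ω
Parallel: admittances add. Y = 1/R + 1/(jωL)
Y = (0.000118 − j0.000844) S
|Y| = 0.000852 S → |Z| = 1/|Y| = 1170 Ω, ∠Z = −∠Y = 82.1°
I = V/|Z| = 25/1170 = 21.3 mA

21.3 mA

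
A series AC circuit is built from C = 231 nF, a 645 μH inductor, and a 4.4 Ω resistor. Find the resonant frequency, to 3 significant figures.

ω₀ = 1/√(LC) = 1/√(0.000645 × 2.31e-07) = 81920 rad/s
f₀ = ω₀/(2π) = 13.0 kHz

13.0 kHz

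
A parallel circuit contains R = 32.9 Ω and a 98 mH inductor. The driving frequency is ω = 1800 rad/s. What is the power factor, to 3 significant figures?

X_L = ωL = 176 Ω
Parallel: admittances add. Y = 1/R + 1/(jωL)
Y = (0.0304 − j0.00567) S
|Y| = 0.0309 S → |Z| = 1/|Y| = 32.3 Ω, ∠Z = −∠Y = 10.6°
cos φ = cos(10.6°) = 0.983

0.983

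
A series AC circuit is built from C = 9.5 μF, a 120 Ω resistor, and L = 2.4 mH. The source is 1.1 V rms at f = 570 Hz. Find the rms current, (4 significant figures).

ω = 2πf = 3581 rad/s
X_L = ωL = 8.595 Ω
X_C = 1/(ωC) = 29.39 Ω
Net reactance X = X_L − X_C = -20.80 Ω
Z = 120.0 − j20.80 Ω
|Z| = √(120.0² + 20.80²) = 121.8 Ω
I = V/|Z| = 1.1/121.8 = 9.032 mA

9.032 mA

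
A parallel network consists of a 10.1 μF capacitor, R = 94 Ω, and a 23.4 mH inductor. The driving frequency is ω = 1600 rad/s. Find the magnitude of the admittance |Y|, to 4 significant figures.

X_L = ωL = 37.44 Ω
X_C = 1/(ωC) = 61.88 Ω
Parallel: admittances add. Y = 1/R + 1/(jωL) + jωC
Y = (0.01064 − j0.01055) S
|Y| = 0.01498 S → |Z| = 1/|Y| = 66.75 Ω, ∠Z = −∠Y = 44.76°

14.98 mS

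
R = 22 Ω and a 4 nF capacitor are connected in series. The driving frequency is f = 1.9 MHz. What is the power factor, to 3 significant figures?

0.724

ω = 2πf = 1.194e+07 rad/s
X_C = 1/(ωC) = 20.9 Ω
Z = 22.0 − j20.9 Ω
|Z| = √(22.0² + 20.9²) = 30.4 Ω
∠Z = arctan(-20.9/22.0) = -43.6°
cos φ = cos(-43.6°) = 0.724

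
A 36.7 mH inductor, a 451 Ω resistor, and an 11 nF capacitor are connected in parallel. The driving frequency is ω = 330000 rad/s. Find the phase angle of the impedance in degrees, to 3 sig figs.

-58.0°

X_L = ωL = 12100 Ω
X_C = 1/(ωC) = 275 Ω
Parallel: admittances add. Y = 1/R + 1/(jωL) + jωC
Y = (0.00222 + j0.00355) S
|Y| = 0.00418 S → |Z| = 1/|Y| = 239 Ω, ∠Z = −∠Y = -58.0°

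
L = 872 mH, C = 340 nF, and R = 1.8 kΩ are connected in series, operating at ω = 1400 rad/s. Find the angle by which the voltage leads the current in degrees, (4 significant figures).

-26.05°

X_L = ωL = 1221 Ω
X_C = 1/(ωC) = 2101 Ω
Net reactance X = X_L − X_C = -880.0 Ω
Z = 1800 − j880.0 Ω
|Z| = √(1800² + 880.0²) = 2004 Ω
∠Z = arctan(-880.0/1800) = -26.05°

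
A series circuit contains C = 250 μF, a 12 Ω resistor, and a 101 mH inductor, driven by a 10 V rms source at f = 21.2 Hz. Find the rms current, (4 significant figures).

488.7 mA

ω = 2πf = 133.2 rad/s
X_L = ωL = 13.45 Ω
X_C = 1/(ωC) = 30.03 Ω
Net reactance X = X_L − X_C = -16.58 Ω
Z = 12.00 − j16.58 Ω
|Z| = √(12.00² + 16.58²) = 20.46 Ω
I = V/|Z| = 10/20.46 = 488.7 mA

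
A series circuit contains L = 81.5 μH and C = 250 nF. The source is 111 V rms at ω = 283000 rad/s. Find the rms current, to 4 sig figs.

X_L = ωL = 23.06 Ω
X_C = 1/(ωC) = 14.13 Ω
Net reactance X = X_L − X_C = 8.930 Ω
Z = j8.930 Ω
|Z| = √(0² + 8.930²) = 8.930 Ω
I = V/|Z| = 111/8.930 = 12.43 A

12.43 A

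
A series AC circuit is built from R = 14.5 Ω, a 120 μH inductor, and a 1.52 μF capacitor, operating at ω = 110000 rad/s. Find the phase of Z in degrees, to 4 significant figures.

26.47°

X_L = ωL = 13.20 Ω
X_C = 1/(ωC) = 5.981 Ω
Net reactance X = X_L − X_C = 7.219 Ω
Z = 14.50 + j7.219 Ω
|Z| = √(14.50² + 7.219²) = 16.20 Ω
∠Z = arctan(7.219/14.50) = 26.47°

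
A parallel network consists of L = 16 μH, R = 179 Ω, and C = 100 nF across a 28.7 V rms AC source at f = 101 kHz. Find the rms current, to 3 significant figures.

1.02 A

ω = 2πf = 634600 rad/s
X_L = ωL = 10.2 Ω
X_C = 1/(ωC) = 15.8 Ω
Parallel: admittances add. Y = 1/R + 1/(jωL) + jωC
Y = (0.00559 − j0.0350) S
|Y| = 0.0355 S → |Z| = 1/|Y| = 28.2 Ω, ∠Z = −∠Y = 80.9°
I = V/|Z| = 28.7/28.2 = 1.02 A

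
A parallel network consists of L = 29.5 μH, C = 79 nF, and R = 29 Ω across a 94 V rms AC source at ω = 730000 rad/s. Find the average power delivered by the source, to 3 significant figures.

305 W

X_L = ωL = 21.5 Ω
X_C = 1/(ωC) = 17.3 Ω
Parallel: admittances add. Y = 1/R + 1/(jωL) + jωC
Y = (0.0345 + j0.0112) S
|Y| = 0.0363 S → |Z| = 1/|Y| = 27.6 Ω, ∠Z = −∠Y = -18.0°
I = V/|Z| = 3.41 A
P = VI cos φ = 94 × 3.41 × cos(-18.0°) = 305 W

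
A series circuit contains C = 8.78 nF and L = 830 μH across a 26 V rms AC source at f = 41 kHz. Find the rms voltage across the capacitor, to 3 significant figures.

ω = 2πf = 257600 rad/s
X_L = ωL = 214 Ω
X_C = 1/(ωC) = 442 Ω
Net reactance X = X_L − X_C = -228 Ω
Z = − j228 Ω
|Z| = √(0² + 228²) = 228 Ω
I = V/|Z| = 114 mA
V_C = I·|Z_C| = 0.114 × 442 = 50.4 V

50.4 V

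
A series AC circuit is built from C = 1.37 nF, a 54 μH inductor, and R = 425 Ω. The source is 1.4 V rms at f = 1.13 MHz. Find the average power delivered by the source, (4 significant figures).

ω = 2πf = 7.1e+06 rad/s
X_L = ωL = 383.4 Ω
X_C = 1/(ωC) = 102.8 Ω
Net reactance X = X_L − X_C = 280.6 Ω
Z = 425.0 + j280.6 Ω
|Z| = √(425.0² + 280.6²) = 509.3 Ω
∠Z = arctan(280.6/425.0) = 33.43°
I = V/|Z| = 2.749 mA
P = VI cos φ = 1.4 × 0.002749 × cos(33.43°) = 3.212 mW

3.212 mW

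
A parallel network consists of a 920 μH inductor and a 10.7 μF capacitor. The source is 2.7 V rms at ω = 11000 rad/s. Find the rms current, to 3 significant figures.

51.0 mA

X_L = ωL = 10.1 Ω
X_C = 1/(ωC) = 8.50 Ω
Parallel: admittances add. Y = 1/(jωL) + jωC
Y = (0 + j0.0189) S
|Y| = 0.0189 S → |Z| = 1/|Y| = 52.9 Ω, ∠Z = −∠Y = -90.0°
I = V/|Z| = 2.7/52.9 = 51.0 mA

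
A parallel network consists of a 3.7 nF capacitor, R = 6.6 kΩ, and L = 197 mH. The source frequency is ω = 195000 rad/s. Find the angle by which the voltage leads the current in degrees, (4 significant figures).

X_L = ωL = 38420 Ω
X_C = 1/(ωC) = 1386 Ω
Parallel: admittances add. Y = 1/R + 1/(jωL) + jωC
Y = (0.0001515 + j0.0006955) S
|Y| = 0.0007118 S → |Z| = 1/|Y| = 1405 Ω, ∠Z = −∠Y = -77.71°

-77.71°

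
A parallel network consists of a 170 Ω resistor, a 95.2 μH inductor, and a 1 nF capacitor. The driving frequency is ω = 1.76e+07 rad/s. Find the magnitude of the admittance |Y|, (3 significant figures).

18.0 mS

X_L = ωL = 1680 Ω
X_C = 1/(ωC) = 56.8 Ω
Parallel: admittances add. Y = 1/R + 1/(jωL) + jωC
Y = (0.00588 + j0.0170) S
|Y| = 0.0180 S → |Z| = 1/|Y| = 55.6 Ω, ∠Z = −∠Y = -70.9°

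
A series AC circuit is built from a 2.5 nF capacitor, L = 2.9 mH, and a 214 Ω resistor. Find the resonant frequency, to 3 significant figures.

59.1 kHz

ω₀ = 1/√(LC) = 1/√(0.0029 × 2.5e-09) = 371400 rad/s
f₀ = ω₀/(2π) = 59.1 kHz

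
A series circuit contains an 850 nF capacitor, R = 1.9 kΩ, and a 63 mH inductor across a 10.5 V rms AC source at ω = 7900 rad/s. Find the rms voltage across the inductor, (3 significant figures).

X_L = ωL = 498 Ω
X_C = 1/(ωC) = 149 Ω
Net reactance X = X_L − X_C = 349 Ω
Z = 1900 + j349 Ω
|Z| = √(1900² + 349²) = 1930 Ω
I = V/|Z| = 5.44 mA
V_L = I·|Z_L| = 0.00544 × 498 = 2.71 V

2.71 V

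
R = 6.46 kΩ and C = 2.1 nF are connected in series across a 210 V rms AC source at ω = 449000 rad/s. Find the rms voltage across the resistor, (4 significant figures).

207.2 V

X_C = 1/(ωC) = 1061 Ω
Z = 6460 − j1061 Ω
|Z| = √(6460² + 1061²) = 6546 Ω
I = V/|Z| = 32.08 mA
V_R = I·|Z_R| = 0.03208 × 6460 = 207.2 V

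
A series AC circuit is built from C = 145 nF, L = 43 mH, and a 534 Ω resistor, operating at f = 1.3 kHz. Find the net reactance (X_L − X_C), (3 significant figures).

ω = 2πf = 8168 rad/s
X_L = ωL = 351 Ω
X_C = 1/(ωC) = 844 Ω
X = 351 − 844 = -493 Ω

-493 Ω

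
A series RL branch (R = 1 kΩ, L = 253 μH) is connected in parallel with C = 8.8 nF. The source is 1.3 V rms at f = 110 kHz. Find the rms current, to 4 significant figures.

7.789 mA

ω = 2πf = 691200 rad/s
X_L = ωL = 174.9 Ω
X_C = 1/(ωC) = 164.4 Ω
Branch 1 (R+jX_L): Z₁ = 1000 + j174.9 Ω, |Z₁| = 1015 Ω
Branch 2 (−jX_C): Z₂ = −j164.4 Ω
Parallel: Z = Z₁Z₂/(Z₁+Z₂), |Z| = 166.9 Ω, ∠Z = -80.68°
I = V/|Z| = 1.3/166.9 = 7.789 mA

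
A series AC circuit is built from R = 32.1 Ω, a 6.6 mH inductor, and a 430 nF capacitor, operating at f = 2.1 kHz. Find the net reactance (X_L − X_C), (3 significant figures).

-89.2 Ω

ω = 2πf = 13190 rad/s
X_L = ωL = 87.1 Ω
X_C = 1/(ωC) = 176 Ω
X = 87.1 − 176 = -89.2 Ω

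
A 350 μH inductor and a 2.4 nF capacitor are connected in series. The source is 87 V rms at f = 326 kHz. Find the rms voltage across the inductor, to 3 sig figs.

121 V

ω = 2πf = 2.048e+06 rad/s
X_L = ωL = 717 Ω
X_C = 1/(ωC) = 203 Ω
Net reactance X = X_L − X_C = 513 Ω
Z = j513 Ω
|Z| = √(0² + 513²) = 513 Ω
I = V/|Z| = 169 mA
V_L = I·|Z_L| = 0.169 × 717 = 121 V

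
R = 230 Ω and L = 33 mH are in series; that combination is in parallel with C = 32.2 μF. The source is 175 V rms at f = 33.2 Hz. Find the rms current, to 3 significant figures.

ω = 2πf = 208.6 rad/s
X_L = ωL = 6.88 Ω
X_C = 1/(ωC) = 149 Ω
Branch 1 (R+jX_L): Z₁ = 230 + j6.88 Ω, |Z₁| = 230 Ω
Branch 2 (−jX_C): Z₂ = −j149 Ω
Parallel: Z = Z₁Z₂/(Z₁+Z₂), |Z| = 127 Ω, ∠Z = -56.6°
I = V/|Z| = 175/127 = 1.38 A

1.38 A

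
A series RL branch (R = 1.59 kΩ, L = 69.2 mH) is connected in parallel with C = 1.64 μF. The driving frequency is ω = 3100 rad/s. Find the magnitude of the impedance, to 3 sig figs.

198 Ω

X_L = ωL = 215 Ω
X_C = 1/(ωC) = 197 Ω
Branch 1 (R+jX_L): Z₁ = 1590 + j215 Ω, |Z₁| = 1600 Ω
Branch 2 (−jX_C): Z₂ = −j197 Ω
Parallel: Z = Z₁Z₂/(Z₁+Z₂), |Z| = 198 Ω, ∠Z = -83.0°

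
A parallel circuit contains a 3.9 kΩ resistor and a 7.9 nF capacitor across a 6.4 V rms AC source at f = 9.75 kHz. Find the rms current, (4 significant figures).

ω = 2πf = 61260 rad/s
X_C = 1/(ωC) = 2066 Ω
Parallel: admittances add. Y = 1/R + jωC
Y = (0.0002564 + j0.0004840) S
|Y| = 0.0005477 S → |Z| = 1/|Y| = 1826 Ω, ∠Z = −∠Y = -62.08°
I = V/|Z| = 6.4/1826 = 3.505 mA

3.505 mA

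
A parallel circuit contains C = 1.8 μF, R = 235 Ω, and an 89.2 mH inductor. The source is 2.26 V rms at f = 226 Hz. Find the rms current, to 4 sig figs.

ω = 2πf = 1420 rad/s
X_L = ωL = 126.7 Ω
X_C = 1/(ωC) = 391.2 Ω
Parallel: admittances add. Y = 1/R + 1/(jωL) + jωC
Y = (0.004255 − j0.005339) S
|Y| = 0.006827 S → |Z| = 1/|Y| = 146.5 Ω, ∠Z = −∠Y = 51.44°
I = V/|Z| = 2.26/146.5 = 15.43 mA

15.43 mA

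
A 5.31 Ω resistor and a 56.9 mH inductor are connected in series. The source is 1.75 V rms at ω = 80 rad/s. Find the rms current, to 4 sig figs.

250.2 mA

X_L = ωL = 4.552 Ω
Z = 5.310 + j4.552 Ω
|Z| = √(5.310² + 4.552²) = 6.994 Ω
I = V/|Z| = 1.75/6.994 = 250.2 mA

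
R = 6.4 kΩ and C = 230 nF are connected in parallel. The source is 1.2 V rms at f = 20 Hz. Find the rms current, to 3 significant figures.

191 μA

ω = 2πf = 125.7 rad/s
X_C = 1/(ωC) = 34600 Ω
Parallel: admittances add. Y = 1/R + jωC
Y = (0.000156 + j2.89e-05) S
|Y| = 0.000159 S → |Z| = 1/|Y| = 6290 Ω, ∠Z = −∠Y = -10.5°
I = V/|Z| = 1.2/6290 = 191 μA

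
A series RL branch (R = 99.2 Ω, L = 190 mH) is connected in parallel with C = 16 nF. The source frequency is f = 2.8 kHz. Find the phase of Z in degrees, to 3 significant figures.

63.0°

ω = 2πf = 17590 rad/s
X_L = ωL = 3340 Ω
X_C = 1/(ωC) = 3550 Ω
Branch 1 (R+jX_L): Z₁ = 99.2 + j3340 Ω, |Z₁| = 3340 Ω
Branch 2 (−jX_C): Z₂ = −j3550 Ω
Parallel: Z = Z₁Z₂/(Z₁+Z₂), |Z| = 51200 Ω, ∠Z = 63.0°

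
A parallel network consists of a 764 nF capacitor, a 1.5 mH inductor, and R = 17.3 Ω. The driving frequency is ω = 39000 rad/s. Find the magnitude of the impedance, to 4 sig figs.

X_L = ωL = 58.50 Ω
X_C = 1/(ωC) = 33.56 Ω
Parallel: admittances add. Y = 1/R + 1/(jωL) + jωC
Y = (0.05780 + j0.01270) S
|Y| = 0.05918 S → |Z| = 1/|Y| = 16.90 Ω, ∠Z = −∠Y = -12.39°

16.90 Ω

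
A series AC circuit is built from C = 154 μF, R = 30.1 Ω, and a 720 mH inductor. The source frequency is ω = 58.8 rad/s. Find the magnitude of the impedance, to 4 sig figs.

74.45 Ω

X_L = ωL = 42.34 Ω
X_C = 1/(ωC) = 110.4 Ω
Net reactance X = X_L − X_C = -68.10 Ω
Z = 30.10 − j68.10 Ω
|Z| = √(30.10² + 68.10²) = 74.45 Ω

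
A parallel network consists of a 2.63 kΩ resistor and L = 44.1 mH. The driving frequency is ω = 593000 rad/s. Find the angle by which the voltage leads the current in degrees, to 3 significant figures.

X_L = ωL = 26200 Ω
Parallel: admittances add. Y = 1/R + 1/(jωL)
Y = (0.000380 − j3.82e-05) S
|Y| = 0.000382 S → |Z| = 1/|Y| = 2620 Ω, ∠Z = −∠Y = 5.74°

5.74°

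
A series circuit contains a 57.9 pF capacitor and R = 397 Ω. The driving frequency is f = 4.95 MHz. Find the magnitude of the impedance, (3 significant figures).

683 Ω

ω = 2πf = 3.11e+07 rad/s
X_C = 1/(ωC) = 555 Ω
Z = 397 − j555 Ω
|Z| = √(397² + 555²) = 683 Ω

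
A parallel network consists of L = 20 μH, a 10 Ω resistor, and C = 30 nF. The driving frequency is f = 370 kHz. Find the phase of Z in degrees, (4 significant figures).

ω = 2πf = 2.325e+06 rad/s
X_L = ωL = 46.50 Ω
X_C = 1/(ωC) = 14.34 Ω
Parallel: admittances add. Y = 1/R + 1/(jωL) + jωC
Y = (0.1000 + j0.04824) S
|Y| = 0.1110 S → |Z| = 1/|Y| = 9.007 Ω, ∠Z = −∠Y = -25.75°

-25.75°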